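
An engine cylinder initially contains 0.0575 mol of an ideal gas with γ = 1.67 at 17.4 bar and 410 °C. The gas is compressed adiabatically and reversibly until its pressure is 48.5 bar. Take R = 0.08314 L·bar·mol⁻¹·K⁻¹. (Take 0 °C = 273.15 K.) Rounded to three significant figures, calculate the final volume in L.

V₂ ≈ 0.102 L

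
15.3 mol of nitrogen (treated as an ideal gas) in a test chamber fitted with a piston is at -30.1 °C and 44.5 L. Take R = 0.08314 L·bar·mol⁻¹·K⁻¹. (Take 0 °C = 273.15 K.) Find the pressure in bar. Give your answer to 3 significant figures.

P ≈ 6.95 bar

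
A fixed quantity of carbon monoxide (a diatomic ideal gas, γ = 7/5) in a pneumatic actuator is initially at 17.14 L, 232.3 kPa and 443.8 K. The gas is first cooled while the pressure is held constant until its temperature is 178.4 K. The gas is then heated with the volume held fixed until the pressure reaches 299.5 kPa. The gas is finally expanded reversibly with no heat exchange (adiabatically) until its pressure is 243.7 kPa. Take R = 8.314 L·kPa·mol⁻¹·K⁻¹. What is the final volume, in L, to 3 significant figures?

V₄ ≈ 7.98 L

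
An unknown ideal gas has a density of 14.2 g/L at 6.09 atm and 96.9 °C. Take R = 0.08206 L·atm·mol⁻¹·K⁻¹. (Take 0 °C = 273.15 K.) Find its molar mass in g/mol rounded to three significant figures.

M ≈ 70.8 g/mol

ρ = PM/(RT) ⇒ M = ρRT/P = (14.2 × 0.08206 × 370.0) / 6.09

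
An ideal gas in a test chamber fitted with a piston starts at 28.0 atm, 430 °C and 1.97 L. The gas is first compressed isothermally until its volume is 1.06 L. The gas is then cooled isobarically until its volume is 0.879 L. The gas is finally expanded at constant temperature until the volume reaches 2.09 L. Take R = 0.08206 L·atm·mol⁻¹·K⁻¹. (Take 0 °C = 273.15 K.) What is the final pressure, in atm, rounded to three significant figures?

Convert: T₁ = 703.1 K.
Isothermal, so P V is constant: T₂ = T₁; P₂ = P₁·(V₁/V₂) = 52.04 atm.
Isobaric, so V/T is constant: P₃ = P₂; T₃ = T₂·(V₃/V₂) = 583.1 K.
T constant ⇒ Boyle's law P V = const: T₄ = T₃; P₄ = P₃·(V₃/V₄) = 21.89 atm.

P₄ ≈ 21.9 atm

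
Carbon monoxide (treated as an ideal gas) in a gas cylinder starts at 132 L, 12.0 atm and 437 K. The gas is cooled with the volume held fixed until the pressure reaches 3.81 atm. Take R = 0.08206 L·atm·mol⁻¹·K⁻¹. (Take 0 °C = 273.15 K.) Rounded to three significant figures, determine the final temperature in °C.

Isochoric, so P/T is constant: V₂ = V₁; T₂ = T₁·(P₂/P₁) = 138.7 K.

T₂ ≈ -134 °C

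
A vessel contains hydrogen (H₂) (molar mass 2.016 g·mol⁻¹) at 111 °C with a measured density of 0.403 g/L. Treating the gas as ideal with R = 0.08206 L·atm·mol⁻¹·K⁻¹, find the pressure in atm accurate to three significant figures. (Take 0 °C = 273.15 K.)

P ≈ 6.30 atm

ρ = PM/(RT) ⇒ P = ρRT/M = (0.403 × 0.08206 × 384.1) / 2.016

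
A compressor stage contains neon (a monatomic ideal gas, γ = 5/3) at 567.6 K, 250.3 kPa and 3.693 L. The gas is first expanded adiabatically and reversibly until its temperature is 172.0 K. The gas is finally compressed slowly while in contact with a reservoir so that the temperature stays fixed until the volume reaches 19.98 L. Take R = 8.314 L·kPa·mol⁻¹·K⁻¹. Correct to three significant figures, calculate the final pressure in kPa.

P₃ ≈ 14.0 kPa

Reversible adiabatic, γ = 5/3: P₂ = P₁·(T₂/T₁)^(γ/(γ−1)) = 12.65 kPa; V₂ = V₁·(T₁/T₂)^(1/(γ−1)) = 22.14 L.
Isothermal, so P V is constant: T₃ = T₂; P₃ = P₂·(V₂/V₃) = 14.02 kPa.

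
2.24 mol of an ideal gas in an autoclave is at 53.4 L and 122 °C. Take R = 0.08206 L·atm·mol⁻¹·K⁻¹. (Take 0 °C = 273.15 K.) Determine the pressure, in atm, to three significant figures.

P ≈ 1.36 atm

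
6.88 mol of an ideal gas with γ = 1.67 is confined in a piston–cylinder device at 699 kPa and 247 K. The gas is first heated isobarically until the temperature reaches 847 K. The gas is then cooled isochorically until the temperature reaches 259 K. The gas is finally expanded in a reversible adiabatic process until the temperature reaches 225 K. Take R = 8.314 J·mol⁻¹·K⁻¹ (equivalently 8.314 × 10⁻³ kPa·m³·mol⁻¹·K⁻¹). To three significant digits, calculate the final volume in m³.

From PV = nRT: V₁ = nRT₁/P₁ = 0.02021 m³.
P constant ⇒ V ∝ T: P₂ = P₁; V₂ = V₁·(T₂/T₁) = 0.06931 m³.
V constant ⇒ P ∝ T: V₃ = V₂; P₃ = P₂·(T₃/T₂) = 213.7 kPa.
Adiabatic (γ = 1.67), T V^(γ−1) and P V^γ constant: P₄ = P₃·(T₄/T₃)^(γ/(γ−1)) = 150.5 kPa; V₄ = V₃·(T₃/T₄)^(1/(γ−1)) = 0.08551 m³.

V₄ ≈ 0.0855 m³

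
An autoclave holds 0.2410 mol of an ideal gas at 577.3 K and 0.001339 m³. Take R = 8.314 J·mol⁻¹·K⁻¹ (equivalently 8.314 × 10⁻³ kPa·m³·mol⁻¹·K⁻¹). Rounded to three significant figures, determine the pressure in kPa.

P ≈ 864 kPa

PV = nRT ⇒ P = nRT/V = (0.2410 × 8.314 × 10⁻³ × 577.3) / 0.001339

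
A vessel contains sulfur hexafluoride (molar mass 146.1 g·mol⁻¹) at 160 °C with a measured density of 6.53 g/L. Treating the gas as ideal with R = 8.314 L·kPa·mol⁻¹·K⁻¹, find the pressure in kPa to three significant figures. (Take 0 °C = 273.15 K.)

P ≈ 161 kPa

ρ = PM/(RT) ⇒ P = ρRT/M = (6.53 × 8.314 × 433.1) / 146.1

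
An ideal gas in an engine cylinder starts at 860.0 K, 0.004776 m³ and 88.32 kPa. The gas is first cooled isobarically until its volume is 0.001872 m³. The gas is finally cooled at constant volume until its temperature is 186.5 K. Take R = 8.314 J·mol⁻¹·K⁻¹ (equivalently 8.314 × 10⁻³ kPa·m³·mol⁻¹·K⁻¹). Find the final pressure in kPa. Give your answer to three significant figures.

Isobaric, so V/T is constant: P₂ = P₁; T₂ = T₁·(V₂/V₁) = 337.1 K.
Isochoric, so P/T is constant: V₃ = V₂; P₃ = P₂·(T₃/T₂) = 48.87 kPa.

P₃ ≈ 48.9 kPa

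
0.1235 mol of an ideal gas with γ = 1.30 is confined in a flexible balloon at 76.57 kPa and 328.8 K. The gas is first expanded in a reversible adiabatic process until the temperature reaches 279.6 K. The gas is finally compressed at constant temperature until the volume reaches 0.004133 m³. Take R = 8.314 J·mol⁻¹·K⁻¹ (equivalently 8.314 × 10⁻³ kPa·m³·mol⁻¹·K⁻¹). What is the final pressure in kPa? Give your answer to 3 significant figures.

From PV = nRT: V₁ = nRT₁/P₁ = 0.004409 m³.
Reversible adiabatic, γ = 1.30: P₂ = P₁·(T₂/T₁)^(γ/(γ−1)) = 37.93 kPa; V₂ = V₁·(T₁/T₂)^(1/(γ−1)) = 0.007568 m³.
T constant ⇒ Boyle's law P V = const: T₃ = T₂; P₃ = P₂·(V₂/V₃) = 69.46 kPa.

P₃ ≈ 69.5 kPa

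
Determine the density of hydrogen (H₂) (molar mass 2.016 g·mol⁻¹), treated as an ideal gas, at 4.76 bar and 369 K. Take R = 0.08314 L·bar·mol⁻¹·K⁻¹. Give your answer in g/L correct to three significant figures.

ρ ≈ 0.313 g/L

ρ = PM/(RT) = (4.76 × 2.016) / (0.08314 × 369.0)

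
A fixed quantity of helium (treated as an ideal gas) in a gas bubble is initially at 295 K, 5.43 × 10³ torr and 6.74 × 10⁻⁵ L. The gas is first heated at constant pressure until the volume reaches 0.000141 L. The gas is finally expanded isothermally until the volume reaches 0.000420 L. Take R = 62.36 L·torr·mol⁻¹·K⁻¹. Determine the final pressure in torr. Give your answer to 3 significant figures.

P constant ⇒ V ∝ T: P₂ = P₁; T₂ = T₁·(V₂/V₁) = 617.1 K.
T constant ⇒ Boyle's law P V = const: T₃ = T₂; P₃ = P₂·(V₂/V₃) = 1823 torr.

P₃ ≈ 1.82e+03 torr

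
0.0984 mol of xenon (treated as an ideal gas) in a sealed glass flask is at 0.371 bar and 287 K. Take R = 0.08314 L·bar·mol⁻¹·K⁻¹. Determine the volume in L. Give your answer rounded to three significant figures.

V ≈ 6.33 L

PV = nRT ⇒ V = nRT/P = (0.0984 × 0.08314 × 287) / 0.371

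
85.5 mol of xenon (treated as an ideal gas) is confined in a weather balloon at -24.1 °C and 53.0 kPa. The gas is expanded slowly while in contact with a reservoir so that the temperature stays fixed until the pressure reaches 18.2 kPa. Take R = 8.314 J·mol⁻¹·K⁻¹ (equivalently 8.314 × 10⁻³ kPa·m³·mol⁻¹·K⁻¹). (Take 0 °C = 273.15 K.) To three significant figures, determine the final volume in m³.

Convert: T₁ = 249.0 K.
From PV = nRT: V₁ = nRT₁/P₁ = 3.340 m³.
Isothermal, so P V is constant: T₂ = T₁; V₂ = V₁·(P₁/P₂) = 9.727 m³.

V₂ ≈ 9.73 m³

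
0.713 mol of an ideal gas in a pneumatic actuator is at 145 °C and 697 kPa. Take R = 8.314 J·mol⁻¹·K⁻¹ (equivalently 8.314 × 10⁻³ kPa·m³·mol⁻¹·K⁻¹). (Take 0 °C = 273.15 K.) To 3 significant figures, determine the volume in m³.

Convert: T = 418.15 K.
PV = nRT ⇒ V = nRT/P = (0.713 × 8.314 × 10⁻³ × 418.15) / 697

V ≈ 0.00356 m³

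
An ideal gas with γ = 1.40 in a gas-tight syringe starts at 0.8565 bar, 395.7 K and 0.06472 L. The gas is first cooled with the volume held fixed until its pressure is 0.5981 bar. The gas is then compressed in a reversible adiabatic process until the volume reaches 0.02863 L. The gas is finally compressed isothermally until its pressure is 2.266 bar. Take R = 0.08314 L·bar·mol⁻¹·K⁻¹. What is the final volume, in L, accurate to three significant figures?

V₄ ≈ 0.0237 L

V constant ⇒ P ∝ T: V₂ = V₁; T₂ = T₁·(P₂/P₁) = 276.3 K.
Reversible adiabatic, γ = 1.40: T₃ = T₂·(V₂/V₃)^(γ−1) = 382.9 K; P₃ = P₂·(V₂/V₃)^γ = 1.874 bar.
T constant ⇒ Boyle's law P V = const: T₄ = T₃; V₄ = V₃·(P₃/P₄) = 0.02367 L.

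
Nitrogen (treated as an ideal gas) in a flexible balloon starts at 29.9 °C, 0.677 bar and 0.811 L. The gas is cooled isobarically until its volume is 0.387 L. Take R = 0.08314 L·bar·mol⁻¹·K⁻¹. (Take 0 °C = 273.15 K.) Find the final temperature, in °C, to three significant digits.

T₂ ≈ -129 °C

Convert: T₁ = 303.0 K.
P constant ⇒ V ∝ T: P₂ = P₁; T₂ = T₁·(V₂/V₁) = 144.6 K.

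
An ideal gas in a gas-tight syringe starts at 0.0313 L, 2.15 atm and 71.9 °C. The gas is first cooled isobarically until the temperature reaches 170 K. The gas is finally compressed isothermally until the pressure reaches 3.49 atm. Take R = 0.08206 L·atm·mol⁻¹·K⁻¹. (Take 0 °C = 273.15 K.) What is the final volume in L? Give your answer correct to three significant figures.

Convert: T₁ = 345.0 K.
P constant ⇒ V ∝ T: P₂ = P₁; V₂ = V₁·(T₂/T₁) = 0.01542 L.
T constant ⇒ Boyle's law P V = const: T₃ = T₂; V₃ = V₂·(P₂/P₃) = 0.009500 L.

V₃ ≈ 0.00950 L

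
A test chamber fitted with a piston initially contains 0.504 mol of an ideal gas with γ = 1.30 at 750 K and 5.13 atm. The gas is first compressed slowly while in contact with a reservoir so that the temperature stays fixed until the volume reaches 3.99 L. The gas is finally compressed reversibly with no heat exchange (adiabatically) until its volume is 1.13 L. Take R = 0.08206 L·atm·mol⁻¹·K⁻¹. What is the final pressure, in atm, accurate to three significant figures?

P₃ ≈ 40.1 atm

From PV = nRT: V₁ = nRT₁/P₁ = 6.047 L.
T constant ⇒ Boyle's law P V = const: T₂ = T₁; P₂ = P₁·(V₁/V₂) = 7.774 atm.
Adiabatic (γ = 1.30), T V^(γ−1) and P V^γ constant: T₃ = T₂·(V₂/V₃)^(γ−1) = 1095 K; P₃ = P₂·(V₂/V₃)^γ = 40.08 atm.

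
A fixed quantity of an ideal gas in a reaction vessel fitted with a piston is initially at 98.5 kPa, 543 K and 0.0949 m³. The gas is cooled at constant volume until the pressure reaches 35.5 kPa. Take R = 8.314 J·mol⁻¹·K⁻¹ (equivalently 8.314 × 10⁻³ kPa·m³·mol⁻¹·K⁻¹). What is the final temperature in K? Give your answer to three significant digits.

T₂ ≈ 196 K

Isochoric, so P/T is constant: V₂ = V₁; T₂ = T₁·(P₂/P₁) = 195.7 K.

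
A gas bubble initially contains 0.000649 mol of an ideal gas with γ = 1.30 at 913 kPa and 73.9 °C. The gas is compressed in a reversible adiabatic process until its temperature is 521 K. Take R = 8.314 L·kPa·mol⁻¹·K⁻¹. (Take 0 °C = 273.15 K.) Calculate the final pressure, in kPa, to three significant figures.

P₂ ≈ 5.31e+03 kPa

Convert: T₁ = 347.0 K.
From PV = nRT: V₁ = nRT₁/P₁ = 0.002051 L.
Adiabatic (γ = 1.30), T V^(γ−1) and P V^γ constant: P₂ = P₁·(T₂/T₁)^(γ/(γ−1)) = 5310 kPa; V₂ = V₁·(T₁/T₂)^(1/(γ−1)) = 0.0005294 L.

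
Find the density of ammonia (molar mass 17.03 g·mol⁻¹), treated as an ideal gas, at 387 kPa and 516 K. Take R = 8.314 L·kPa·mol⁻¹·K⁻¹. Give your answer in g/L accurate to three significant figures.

ρ ≈ 1.54 g/L

ρ = PM/(RT) = (387 × 17.03) / (8.314 × 516.0)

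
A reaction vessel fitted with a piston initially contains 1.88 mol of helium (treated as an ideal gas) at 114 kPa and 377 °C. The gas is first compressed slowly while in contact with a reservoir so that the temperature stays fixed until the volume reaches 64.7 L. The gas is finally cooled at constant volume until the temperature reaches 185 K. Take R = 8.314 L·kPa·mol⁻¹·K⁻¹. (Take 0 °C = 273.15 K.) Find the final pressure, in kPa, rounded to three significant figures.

P₃ ≈ 44.7 kPa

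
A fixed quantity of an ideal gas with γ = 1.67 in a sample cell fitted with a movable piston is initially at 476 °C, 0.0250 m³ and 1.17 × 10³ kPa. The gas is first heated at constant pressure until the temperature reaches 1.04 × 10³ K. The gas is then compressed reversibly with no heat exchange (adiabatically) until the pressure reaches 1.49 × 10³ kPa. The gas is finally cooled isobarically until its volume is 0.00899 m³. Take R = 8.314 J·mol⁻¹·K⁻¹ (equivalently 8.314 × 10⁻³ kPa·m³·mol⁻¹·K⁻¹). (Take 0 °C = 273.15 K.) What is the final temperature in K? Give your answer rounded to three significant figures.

Convert: T₁ = 749.1 K.
P constant ⇒ V ∝ T: P₂ = P₁; V₂ = V₁·(T₂/T₁) = 0.03471 m³.
Reversible adiabatic, γ = 1.67: T₃ = T₂·(P₃/P₂)^((γ−1)/γ) = 1146 K; V₃ = V₂·(P₂/P₃)^(1/γ) = 0.03003 m³.
P constant ⇒ V ∝ T: P₄ = P₃; T₄ = T₃·(V₄/V₃) = 343.1 K.

T₄ ≈ 343 K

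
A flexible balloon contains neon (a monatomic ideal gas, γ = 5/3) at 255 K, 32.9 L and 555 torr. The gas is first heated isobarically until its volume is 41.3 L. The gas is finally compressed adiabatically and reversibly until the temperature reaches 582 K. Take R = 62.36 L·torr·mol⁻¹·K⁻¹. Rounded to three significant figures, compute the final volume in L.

Isobaric, so V/T is constant: P₂ = P₁; T₂ = T₁·(V₂/V₁) = 320.1 K.
Adiabatic (γ = 5/3), T V^(γ−1) and P V^γ constant: P₃ = P₂·(T₃/T₂)^(γ/(γ−1)) = 2474 torr; V₃ = V₂·(T₂/T₃)^(1/(γ−1)) = 16.85 L.

V₃ ≈ 16.8 L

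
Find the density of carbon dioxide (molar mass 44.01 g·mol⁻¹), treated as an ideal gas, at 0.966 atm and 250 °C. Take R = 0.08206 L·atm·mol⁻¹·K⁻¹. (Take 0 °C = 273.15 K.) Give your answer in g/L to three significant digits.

ρ ≈ 0.990 g/L

ρ = PM/(RT) = (0.966 × 44.01) / (0.08206 × 523.1)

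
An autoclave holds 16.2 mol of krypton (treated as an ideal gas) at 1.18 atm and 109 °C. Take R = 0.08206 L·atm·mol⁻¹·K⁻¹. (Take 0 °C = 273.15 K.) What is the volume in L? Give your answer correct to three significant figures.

V ≈ 431 L

Convert: T = 382.15 K.
PV = nRT ⇒ V = nRT/P = (16.2 × 0.08206 × 382.15) / 1.18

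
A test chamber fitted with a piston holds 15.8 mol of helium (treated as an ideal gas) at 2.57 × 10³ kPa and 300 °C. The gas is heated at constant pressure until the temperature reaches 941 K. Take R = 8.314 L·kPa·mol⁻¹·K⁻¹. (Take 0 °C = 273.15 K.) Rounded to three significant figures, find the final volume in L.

V₂ ≈ 48.1 L

Convert: T₁ = 573.1 K.
From PV = nRT: V₁ = nRT₁/P₁ = 29.30 L.
Isobaric, so V/T is constant: P₂ = P₁; V₂ = V₁·(T₂/T₁) = 48.10 L.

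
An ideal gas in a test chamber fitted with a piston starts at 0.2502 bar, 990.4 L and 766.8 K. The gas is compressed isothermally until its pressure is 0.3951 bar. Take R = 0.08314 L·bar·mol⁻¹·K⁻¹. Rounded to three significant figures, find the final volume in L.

T constant ⇒ Boyle's law P V = const: T₂ = T₁; V₂ = V₁·(P₁/P₂) = 627.2 L.

V₂ ≈ 627 L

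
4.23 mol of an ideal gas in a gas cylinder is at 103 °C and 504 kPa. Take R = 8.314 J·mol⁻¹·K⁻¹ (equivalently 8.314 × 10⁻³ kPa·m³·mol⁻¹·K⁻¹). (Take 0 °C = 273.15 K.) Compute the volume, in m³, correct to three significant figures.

V ≈ 0.0262 m³

Convert: T = 376.15 K.
PV = nRT ⇒ V = nRT/P = (4.23 × 8.314 × 10⁻³ × 376.15) / 504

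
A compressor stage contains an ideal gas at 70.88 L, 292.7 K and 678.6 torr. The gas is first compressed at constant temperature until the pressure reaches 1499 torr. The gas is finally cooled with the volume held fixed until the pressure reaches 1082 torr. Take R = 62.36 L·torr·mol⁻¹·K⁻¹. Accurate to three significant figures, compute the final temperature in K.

T₃ ≈ 211 K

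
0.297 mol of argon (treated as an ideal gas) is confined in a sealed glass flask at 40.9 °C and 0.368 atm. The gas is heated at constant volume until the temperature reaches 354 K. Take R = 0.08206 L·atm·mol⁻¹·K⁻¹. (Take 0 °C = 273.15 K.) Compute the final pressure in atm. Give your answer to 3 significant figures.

Convert: T₁ = 314.0 K.
From PV = nRT: V₁ = nRT₁/P₁ = 20.80 L.
V constant ⇒ P ∝ T: V₂ = V₁; P₂ = P₁·(T₂/T₁) = 0.4148 atm.

P₂ ≈ 0.415 atm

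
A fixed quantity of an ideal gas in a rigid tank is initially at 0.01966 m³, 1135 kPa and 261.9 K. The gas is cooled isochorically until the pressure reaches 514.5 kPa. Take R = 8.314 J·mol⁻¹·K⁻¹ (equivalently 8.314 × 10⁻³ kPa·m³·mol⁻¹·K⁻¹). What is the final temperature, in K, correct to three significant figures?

V constant ⇒ P ∝ T: V₂ = V₁; T₂ = T₁·(P₂/P₁) = 118.7 K.

T₂ ≈ 119 K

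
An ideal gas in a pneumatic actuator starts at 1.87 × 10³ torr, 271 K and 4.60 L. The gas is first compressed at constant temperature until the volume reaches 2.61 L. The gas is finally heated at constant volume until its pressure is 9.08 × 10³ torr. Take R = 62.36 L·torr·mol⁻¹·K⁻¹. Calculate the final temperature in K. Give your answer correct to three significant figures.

T₃ ≈ 747 K

T constant ⇒ Boyle's law P V = const: T₂ = T₁; P₂ = P₁·(V₁/V₂) = 3296 torr.
V constant ⇒ P ∝ T: V₃ = V₂; T₃ = T₂·(P₃/P₂) = 746.6 K.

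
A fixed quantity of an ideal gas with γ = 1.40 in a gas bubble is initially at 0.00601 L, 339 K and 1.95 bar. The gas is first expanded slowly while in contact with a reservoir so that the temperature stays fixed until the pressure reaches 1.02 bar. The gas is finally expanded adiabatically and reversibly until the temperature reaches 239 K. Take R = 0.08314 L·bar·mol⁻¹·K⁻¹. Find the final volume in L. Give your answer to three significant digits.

Isothermal, so P V is constant: T₂ = T₁; V₂ = V₁·(P₁/P₂) = 0.01149 L.
Reversible adiabatic, γ = 1.40: P₃ = P₂·(T₃/T₂)^(γ/(γ−1)) = 0.3001 bar; V₃ = V₂·(T₂/T₃)^(1/(γ−1)) = 0.02753 L.

V₃ ≈ 0.0275 L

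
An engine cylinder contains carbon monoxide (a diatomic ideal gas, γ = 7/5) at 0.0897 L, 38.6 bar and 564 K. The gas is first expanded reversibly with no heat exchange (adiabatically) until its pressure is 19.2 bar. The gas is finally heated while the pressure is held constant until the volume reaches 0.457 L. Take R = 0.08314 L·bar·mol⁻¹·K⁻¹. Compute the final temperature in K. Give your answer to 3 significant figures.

T₃ ≈ 1.43e+03 K

Reversible adiabatic, γ = 7/5: T₂ = T₁·(P₂/P₁)^((γ−1)/γ) = 462.0 K; V₂ = V₁·(P₁/P₂)^(1/γ) = 0.1477 L.
Isobaric, so V/T is constant: P₃ = P₂; T₃ = T₂·(V₃/V₂) = 1429 K.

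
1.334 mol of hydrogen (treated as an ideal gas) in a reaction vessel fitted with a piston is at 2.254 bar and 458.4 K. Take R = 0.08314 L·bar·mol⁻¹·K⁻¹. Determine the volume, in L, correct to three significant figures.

PV = nRT ⇒ V = nRT/P = (1.334 × 0.08314 × 458.4) / 2.254

V ≈ 22.6 L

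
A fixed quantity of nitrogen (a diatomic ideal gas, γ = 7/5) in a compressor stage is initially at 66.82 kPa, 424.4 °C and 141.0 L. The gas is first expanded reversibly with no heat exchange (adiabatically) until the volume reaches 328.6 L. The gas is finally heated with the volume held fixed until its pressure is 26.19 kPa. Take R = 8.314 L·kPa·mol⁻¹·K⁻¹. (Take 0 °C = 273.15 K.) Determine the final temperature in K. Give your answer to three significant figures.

T₃ ≈ 637 K

Convert: T₁ = 697.5 K.
Adiabatic (γ = 7/5), T V^(γ−1) and P V^γ constant: T₂ = T₁·(V₁/V₂)^(γ−1) = 497.3 K; P₂ = P₁·(V₁/V₂)^γ = 20.44 kPa.
Isochoric, so P/T is constant: V₃ = V₂; T₃ = T₂·(P₃/P₂) = 637.2 K.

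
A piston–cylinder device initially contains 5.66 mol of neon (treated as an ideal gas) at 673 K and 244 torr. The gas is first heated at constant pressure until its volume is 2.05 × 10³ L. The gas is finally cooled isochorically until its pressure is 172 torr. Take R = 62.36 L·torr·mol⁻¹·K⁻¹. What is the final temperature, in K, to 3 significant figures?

From PV = nRT: V₁ = nRT₁/P₁ = 973.5 L.
Isobaric, so V/T is constant: P₂ = P₁; T₂ = T₁·(V₂/V₁) = 1417 K.
Isochoric, so P/T is constant: V₃ = V₂; T₃ = T₂·(P₃/P₂) = 999.0 K.

T₃ ≈ 999 K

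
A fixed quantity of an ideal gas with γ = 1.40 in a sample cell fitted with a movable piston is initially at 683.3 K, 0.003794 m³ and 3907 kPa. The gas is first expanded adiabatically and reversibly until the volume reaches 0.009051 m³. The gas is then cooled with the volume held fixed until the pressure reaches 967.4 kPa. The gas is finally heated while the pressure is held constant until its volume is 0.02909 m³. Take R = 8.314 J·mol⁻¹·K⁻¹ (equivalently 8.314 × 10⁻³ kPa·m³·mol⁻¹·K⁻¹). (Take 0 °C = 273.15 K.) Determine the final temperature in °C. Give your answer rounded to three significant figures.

Reversible adiabatic, γ = 1.40: T₂ = T₁·(V₁/V₂)^(γ−1) = 482.6 K; P₂ = P₁·(V₁/V₂)^γ = 1157 kPa.
Isochoric, so P/T is constant: V₃ = V₂; T₃ = T₂·(P₃/P₂) = 403.6 K.
P constant ⇒ V ∝ T: P₄ = P₃; T₄ = T₃·(V₄/V₃) = 1297 K.

T₄ ≈ 1.02e+03 °C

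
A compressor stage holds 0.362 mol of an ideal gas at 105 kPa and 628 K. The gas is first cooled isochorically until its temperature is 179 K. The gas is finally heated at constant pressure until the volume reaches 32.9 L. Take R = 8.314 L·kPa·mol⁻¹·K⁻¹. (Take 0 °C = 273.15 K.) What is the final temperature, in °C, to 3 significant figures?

From PV = nRT: V₁ = nRT₁/P₁ = 18.00 L.
V constant ⇒ P ∝ T: V₂ = V₁; P₂ = P₁·(T₂/T₁) = 29.93 kPa.
P constant ⇒ V ∝ T: P₃ = P₂; T₃ = T₂·(V₃/V₂) = 327.2 K.

T₃ ≈ 54.0 °C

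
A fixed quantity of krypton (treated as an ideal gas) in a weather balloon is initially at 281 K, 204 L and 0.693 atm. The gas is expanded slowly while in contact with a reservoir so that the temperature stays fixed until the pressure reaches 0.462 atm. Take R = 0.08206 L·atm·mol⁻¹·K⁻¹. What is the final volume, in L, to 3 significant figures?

V₂ ≈ 306 L

T constant ⇒ Boyle's law P V = const: T₂ = T₁; V₂ = V₁·(P₁/P₂) = 306.0 L.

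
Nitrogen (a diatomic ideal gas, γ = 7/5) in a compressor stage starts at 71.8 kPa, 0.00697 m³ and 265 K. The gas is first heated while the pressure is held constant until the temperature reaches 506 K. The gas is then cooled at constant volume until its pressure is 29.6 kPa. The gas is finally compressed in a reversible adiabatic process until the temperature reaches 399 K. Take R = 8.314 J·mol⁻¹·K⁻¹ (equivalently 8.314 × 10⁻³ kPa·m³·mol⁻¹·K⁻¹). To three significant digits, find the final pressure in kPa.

P constant ⇒ V ∝ T: P₂ = P₁; V₂ = V₁·(T₂/T₁) = 0.01331 m³.
V constant ⇒ P ∝ T: V₃ = V₂; T₃ = T₂·(P₃/P₂) = 208.6 K.
Reversible adiabatic, γ = 7/5: P₄ = P₃·(T₄/T₃)^(γ/(γ−1)) = 286.5 kPa; V₄ = V₃·(T₃/T₄)^(1/(γ−1)) = 0.002630 m³.

P₄ ≈ 286 kPa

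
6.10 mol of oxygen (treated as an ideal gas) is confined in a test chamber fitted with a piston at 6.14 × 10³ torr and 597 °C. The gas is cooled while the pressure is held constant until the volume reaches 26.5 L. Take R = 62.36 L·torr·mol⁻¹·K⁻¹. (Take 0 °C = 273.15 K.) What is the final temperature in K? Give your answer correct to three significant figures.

Convert: T₁ = 870.1 K.
From PV = nRT: V₁ = nRT₁/P₁ = 53.91 L.
Isobaric, so V/T is constant: P₂ = P₁; T₂ = T₁·(V₂/V₁) = 427.7 K.

T₂ ≈ 428 K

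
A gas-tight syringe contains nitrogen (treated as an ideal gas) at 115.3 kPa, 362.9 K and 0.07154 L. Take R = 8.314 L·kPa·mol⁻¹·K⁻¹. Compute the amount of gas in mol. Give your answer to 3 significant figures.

n ≈ 0.00273 mol

PV = nRT ⇒ n = PV/(RT) = (115.3 × 0.07154) / (8.314 × 362.9)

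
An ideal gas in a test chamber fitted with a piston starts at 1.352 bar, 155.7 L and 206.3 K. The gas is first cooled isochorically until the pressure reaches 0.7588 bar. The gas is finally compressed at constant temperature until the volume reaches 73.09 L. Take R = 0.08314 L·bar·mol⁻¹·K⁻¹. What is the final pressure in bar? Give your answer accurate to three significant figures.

Isochoric, so P/T is constant: V₂ = V₁; T₂ = T₁·(P₂/P₁) = 115.8 K.
Isothermal, so P V is constant: T₃ = T₂; P₃ = P₂·(V₂/V₃) = 1.616 bar.

P₃ ≈ 1.62 bar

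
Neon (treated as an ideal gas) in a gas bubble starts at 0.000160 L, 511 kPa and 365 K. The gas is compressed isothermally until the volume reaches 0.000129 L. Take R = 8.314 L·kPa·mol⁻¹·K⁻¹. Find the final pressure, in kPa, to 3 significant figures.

P₂ ≈ 634 kPa

Isothermal, so P V is constant: T₂ = T₁; P₂ = P₁·(V₁/V₂) = 633.8 kPa.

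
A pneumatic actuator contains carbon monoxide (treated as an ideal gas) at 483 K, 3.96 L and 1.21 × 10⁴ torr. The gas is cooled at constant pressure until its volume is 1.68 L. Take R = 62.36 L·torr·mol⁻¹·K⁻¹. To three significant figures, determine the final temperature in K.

Isobaric, so V/T is constant: P₂ = P₁; T₂ = T₁·(V₂/V₁) = 204.9 K.

T₂ ≈ 205 K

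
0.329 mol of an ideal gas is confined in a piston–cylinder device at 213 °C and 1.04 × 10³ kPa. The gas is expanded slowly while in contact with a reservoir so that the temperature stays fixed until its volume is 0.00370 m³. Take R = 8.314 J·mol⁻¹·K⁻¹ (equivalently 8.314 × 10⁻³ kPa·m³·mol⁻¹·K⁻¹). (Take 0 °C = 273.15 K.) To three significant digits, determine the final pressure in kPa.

Convert: T₁ = 486.1 K.
From PV = nRT: V₁ = nRT₁/P₁ = 0.001279 m³.
T constant ⇒ Boyle's law P V = const: T₂ = T₁; P₂ = P₁·(V₁/V₂) = 359.4 kPa.

P₂ ≈ 359 kPa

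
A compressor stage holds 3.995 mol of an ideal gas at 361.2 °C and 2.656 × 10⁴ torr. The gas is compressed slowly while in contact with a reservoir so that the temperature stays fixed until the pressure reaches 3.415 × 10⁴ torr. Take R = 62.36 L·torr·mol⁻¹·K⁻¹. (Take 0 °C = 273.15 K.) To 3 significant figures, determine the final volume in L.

Convert: T₁ = 634.3 K.
From PV = nRT: V₁ = nRT₁/P₁ = 5.950 L.
T constant ⇒ Boyle's law P V = const: T₂ = T₁; V₂ = V₁·(P₁/P₂) = 4.628 L.

V₂ ≈ 4.63 L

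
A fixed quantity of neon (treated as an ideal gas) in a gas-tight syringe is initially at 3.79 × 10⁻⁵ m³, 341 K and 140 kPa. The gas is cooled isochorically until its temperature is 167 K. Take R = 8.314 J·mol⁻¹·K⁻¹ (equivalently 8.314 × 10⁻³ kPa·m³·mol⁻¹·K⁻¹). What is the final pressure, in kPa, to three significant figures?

P₂ ≈ 68.6 kPa

V constant ⇒ P ∝ T: V₂ = V₁; P₂ = P₁·(T₂/T₁) = 68.56 kPa.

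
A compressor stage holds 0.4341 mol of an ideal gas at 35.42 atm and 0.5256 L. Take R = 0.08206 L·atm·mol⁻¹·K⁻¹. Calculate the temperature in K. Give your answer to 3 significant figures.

T ≈ 523 K

PV = nRT ⇒ T = PV/(nR) = (35.42 × 0.5256) / (0.4341 × 0.08206)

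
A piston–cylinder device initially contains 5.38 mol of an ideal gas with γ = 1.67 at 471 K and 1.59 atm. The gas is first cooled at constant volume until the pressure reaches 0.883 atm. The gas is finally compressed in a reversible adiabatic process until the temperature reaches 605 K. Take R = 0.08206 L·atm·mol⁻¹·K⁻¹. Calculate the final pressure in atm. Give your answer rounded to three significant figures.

From PV = nRT: V₁ = nRT₁/P₁ = 130.8 L.
Isochoric, so P/T is constant: V₂ = V₁; T₂ = T₁·(P₂/P₁) = 261.6 K.
Reversible adiabatic, γ = 1.67: P₃ = P₂·(T₃/T₂)^(γ/(γ−1)) = 7.140 atm; V₃ = V₂·(T₂/T₃)^(1/(γ−1)) = 37.41 L.

P₃ ≈ 7.14 atm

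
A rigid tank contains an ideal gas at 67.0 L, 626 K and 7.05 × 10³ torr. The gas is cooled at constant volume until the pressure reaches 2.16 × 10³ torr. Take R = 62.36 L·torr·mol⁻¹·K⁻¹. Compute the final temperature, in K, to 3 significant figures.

T₂ ≈ 192 K

V constant ⇒ P ∝ T: V₂ = V₁; T₂ = T₁·(P₂/P₁) = 191.8 K.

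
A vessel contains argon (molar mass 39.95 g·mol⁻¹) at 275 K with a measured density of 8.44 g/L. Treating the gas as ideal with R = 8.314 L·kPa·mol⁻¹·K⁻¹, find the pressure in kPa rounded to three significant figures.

P ≈ 483 kPa

ρ = PM/(RT) ⇒ P = ρRT/M = (8.44 × 8.314 × 275.0) / 39.95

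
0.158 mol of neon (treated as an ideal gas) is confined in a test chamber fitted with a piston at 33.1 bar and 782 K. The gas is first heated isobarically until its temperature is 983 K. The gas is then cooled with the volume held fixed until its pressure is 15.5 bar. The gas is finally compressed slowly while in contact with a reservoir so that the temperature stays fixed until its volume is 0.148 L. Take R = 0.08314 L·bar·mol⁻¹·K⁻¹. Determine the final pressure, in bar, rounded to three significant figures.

From PV = nRT: V₁ = nRT₁/P₁ = 0.3103 L.
P constant ⇒ V ∝ T: P₂ = P₁; V₂ = V₁·(T₂/T₁) = 0.3901 L.
V constant ⇒ P ∝ T: V₃ = V₂; T₃ = T₂·(P₃/P₂) = 460.3 K.
T constant ⇒ Boyle's law P V = const: T₄ = T₃; P₄ = P₃·(V₃/V₄) = 40.86 bar.

P₄ ≈ 40.9 bar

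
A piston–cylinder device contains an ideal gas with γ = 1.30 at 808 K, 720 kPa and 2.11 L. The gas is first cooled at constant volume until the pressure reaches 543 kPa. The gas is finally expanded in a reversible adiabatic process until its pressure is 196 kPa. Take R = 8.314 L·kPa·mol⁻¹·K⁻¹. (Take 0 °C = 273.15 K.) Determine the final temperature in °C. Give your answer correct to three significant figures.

T₃ ≈ 209 °C

Isochoric, so P/T is constant: V₂ = V₁; T₂ = T₁·(P₂/P₁) = 609.4 K.
Reversible adiabatic, γ = 1.30: T₃ = T₂·(P₃/P₂)^((γ−1)/γ) = 481.7 K; V₃ = V₂·(P₂/P₃)^(1/γ) = 4.621 L.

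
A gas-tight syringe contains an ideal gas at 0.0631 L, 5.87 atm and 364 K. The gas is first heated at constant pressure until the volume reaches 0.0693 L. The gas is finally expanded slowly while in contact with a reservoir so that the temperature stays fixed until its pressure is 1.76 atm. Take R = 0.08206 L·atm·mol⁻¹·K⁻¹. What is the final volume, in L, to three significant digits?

V₃ ≈ 0.231 L

P constant ⇒ V ∝ T: P₂ = P₁; T₂ = T₁·(V₂/V₁) = 399.8 K.
T constant ⇒ Boyle's law P V = const: T₃ = T₂; V₃ = V₂·(P₂/P₃) = 0.2311 L.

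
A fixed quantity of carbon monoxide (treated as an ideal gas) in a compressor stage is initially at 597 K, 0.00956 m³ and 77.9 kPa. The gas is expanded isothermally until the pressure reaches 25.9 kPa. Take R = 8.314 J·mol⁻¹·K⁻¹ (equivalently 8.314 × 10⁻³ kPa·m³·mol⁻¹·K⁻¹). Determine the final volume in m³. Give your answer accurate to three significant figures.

T constant ⇒ Boyle's law P V = const: T₂ = T₁; V₂ = V₁·(P₁/P₂) = 0.02875 m³.

V₂ ≈ 0.0288 m³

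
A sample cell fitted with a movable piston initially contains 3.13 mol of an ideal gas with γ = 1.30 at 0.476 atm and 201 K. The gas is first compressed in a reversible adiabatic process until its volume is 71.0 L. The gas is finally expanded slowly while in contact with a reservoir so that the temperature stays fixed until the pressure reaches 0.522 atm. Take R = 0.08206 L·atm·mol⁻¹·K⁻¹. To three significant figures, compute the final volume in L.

From PV = nRT: V₁ = nRT₁/P₁ = 108.5 L.
Adiabatic (γ = 1.30), T V^(γ−1) and P V^γ constant: T₂ = T₁·(V₁/V₂)^(γ−1) = 228.2 K; P₂ = P₁·(V₁/V₂)^γ = 0.8257 atm.
Isothermal, so P V is constant: T₃ = T₂; V₃ = V₂·(P₂/P₃) = 112.3 L.

V₃ ≈ 112 L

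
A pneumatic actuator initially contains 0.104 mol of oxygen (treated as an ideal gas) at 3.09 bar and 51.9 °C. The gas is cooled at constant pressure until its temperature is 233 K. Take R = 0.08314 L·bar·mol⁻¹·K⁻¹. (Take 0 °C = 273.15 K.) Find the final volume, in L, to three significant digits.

V₂ ≈ 0.652 L

Convert: T₁ = 325.0 K.
From PV = nRT: V₁ = nRT₁/P₁ = 0.9096 L.
Isobaric, so V/T is constant: P₂ = P₁; V₂ = V₁·(T₂/T₁) = 0.6520 L.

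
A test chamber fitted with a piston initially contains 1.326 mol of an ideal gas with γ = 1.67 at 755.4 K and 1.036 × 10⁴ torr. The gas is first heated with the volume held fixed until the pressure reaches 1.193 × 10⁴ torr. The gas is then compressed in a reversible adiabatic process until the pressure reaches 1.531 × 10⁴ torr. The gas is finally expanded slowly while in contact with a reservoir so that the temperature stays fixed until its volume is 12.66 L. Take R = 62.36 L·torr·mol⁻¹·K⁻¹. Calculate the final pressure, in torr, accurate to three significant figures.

P₄ ≈ 6.28e+03 torr

From PV = nRT: V₁ = nRT₁/P₁ = 6.029 L.
V constant ⇒ P ∝ T: V₂ = V₁; T₂ = T₁·(P₂/P₁) = 869.9 K.
Adiabatic (γ = 1.67), T V^(γ−1) and P V^γ constant: T₃ = T₂·(P₃/P₂)^((γ−1)/γ) = 961.4 K; V₃ = V₂·(P₂/P₃)^(1/γ) = 5.193 L.
Isothermal, so P V is constant: T₄ = T₃; P₄ = P₃·(V₃/V₄) = 6280 torr.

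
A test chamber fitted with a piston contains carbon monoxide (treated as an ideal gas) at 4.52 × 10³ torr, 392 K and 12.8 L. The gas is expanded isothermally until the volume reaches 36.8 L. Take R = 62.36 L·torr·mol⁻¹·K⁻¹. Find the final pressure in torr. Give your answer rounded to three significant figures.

P₂ ≈ 1.57e+03 torr

Isothermal, so P V is constant: T₂ = T₁; P₂ = P₁·(V₁/V₂) = 1572 torr.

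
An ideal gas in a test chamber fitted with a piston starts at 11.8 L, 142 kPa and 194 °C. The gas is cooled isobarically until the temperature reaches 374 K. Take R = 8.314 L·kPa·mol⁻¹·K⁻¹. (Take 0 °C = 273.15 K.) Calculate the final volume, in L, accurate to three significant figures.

V₂ ≈ 9.45 L

Convert: T₁ = 467.1 K.
P constant ⇒ V ∝ T: P₂ = P₁; V₂ = V₁·(T₂/T₁) = 9.447 L.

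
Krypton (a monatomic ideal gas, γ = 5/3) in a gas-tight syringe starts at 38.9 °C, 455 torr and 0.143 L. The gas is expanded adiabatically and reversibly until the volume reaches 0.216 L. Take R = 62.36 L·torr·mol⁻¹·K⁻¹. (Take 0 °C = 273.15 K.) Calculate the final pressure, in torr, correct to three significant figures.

P₂ ≈ 229 torr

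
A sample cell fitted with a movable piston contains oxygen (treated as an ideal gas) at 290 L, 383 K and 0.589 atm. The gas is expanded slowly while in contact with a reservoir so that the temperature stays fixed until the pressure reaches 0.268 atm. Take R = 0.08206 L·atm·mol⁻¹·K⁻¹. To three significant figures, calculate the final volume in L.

T constant ⇒ Boyle's law P V = const: T₂ = T₁; V₂ = V₁·(P₁/P₂) = 637.4 L.

V₂ ≈ 637 L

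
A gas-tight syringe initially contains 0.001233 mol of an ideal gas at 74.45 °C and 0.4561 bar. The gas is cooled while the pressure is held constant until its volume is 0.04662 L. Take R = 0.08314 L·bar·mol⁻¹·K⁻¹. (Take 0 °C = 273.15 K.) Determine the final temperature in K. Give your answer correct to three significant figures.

Convert: T₁ = 347.6 K.
From PV = nRT: V₁ = nRT₁/P₁ = 0.07813 L.
Isobaric, so V/T is constant: P₂ = P₁; T₂ = T₁·(V₂/V₁) = 207.4 K.

T₂ ≈ 207 K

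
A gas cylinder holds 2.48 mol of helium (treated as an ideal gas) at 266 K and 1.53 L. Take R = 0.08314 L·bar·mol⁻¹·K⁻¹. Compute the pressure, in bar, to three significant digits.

PV = nRT ⇒ P = nRT/V = (2.48 × 0.08314 × 266) / 1.53

P ≈ 35.8 bar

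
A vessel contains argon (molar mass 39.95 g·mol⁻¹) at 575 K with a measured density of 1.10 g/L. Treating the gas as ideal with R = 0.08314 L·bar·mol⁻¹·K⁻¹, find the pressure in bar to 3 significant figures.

P ≈ 1.32 bar

ρ = PM/(RT) ⇒ P = ρRT/M = (1.10 × 0.08314 × 575.0) / 39.95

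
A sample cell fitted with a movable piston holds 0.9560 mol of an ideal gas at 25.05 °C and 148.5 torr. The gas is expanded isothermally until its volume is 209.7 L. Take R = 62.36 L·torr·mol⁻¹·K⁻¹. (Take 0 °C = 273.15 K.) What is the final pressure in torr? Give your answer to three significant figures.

Convert: T₁ = 298.2 K.
From PV = nRT: V₁ = nRT₁/P₁ = 119.7 L.
T constant ⇒ Boyle's law P V = const: T₂ = T₁; P₂ = P₁·(V₁/V₂) = 84.78 torr.

P₂ ≈ 84.8 torr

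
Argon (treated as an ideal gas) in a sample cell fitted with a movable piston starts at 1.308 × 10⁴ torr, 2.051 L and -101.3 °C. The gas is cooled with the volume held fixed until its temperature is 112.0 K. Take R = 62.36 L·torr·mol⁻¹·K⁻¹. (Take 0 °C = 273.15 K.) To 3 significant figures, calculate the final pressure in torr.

P₂ ≈ 8.52e+03 torr

Convert: T₁ = 171.8 K.
V constant ⇒ P ∝ T: V₂ = V₁; P₂ = P₁·(T₂/T₁) = 8525 torr.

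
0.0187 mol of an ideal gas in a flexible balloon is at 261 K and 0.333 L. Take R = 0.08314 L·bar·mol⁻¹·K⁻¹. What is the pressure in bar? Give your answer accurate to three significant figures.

PV = nRT ⇒ P = nRT/V = (0.0187 × 0.08314 × 261) / 0.333

P ≈ 1.22 bar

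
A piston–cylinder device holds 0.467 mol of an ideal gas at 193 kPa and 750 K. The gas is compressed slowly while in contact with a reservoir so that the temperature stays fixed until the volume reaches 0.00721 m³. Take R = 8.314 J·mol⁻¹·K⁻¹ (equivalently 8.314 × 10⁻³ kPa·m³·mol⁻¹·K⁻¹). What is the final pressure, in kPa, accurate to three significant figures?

From PV = nRT: V₁ = nRT₁/P₁ = 0.01509 m³.
Isothermal, so P V is constant: T₂ = T₁; P₂ = P₁·(V₁/V₂) = 403.9 kPa.

P₂ ≈ 404 kPa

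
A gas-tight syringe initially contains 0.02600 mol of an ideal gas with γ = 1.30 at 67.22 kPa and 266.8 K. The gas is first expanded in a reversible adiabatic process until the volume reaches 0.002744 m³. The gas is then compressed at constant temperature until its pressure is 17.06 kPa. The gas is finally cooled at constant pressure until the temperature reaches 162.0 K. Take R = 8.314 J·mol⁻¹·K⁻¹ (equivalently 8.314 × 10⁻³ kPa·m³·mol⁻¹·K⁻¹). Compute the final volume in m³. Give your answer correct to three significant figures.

From PV = nRT: V₁ = nRT₁/P₁ = 0.0008580 m³.
Reversible adiabatic, γ = 1.30: T₂ = T₁·(V₁/V₂)^(γ−1) = 188.2 K; P₂ = P₁·(V₁/V₂)^γ = 14.83 kPa.
T constant ⇒ Boyle's law P V = const: T₃ = T₂; V₃ = V₂·(P₂/P₃) = 0.002385 m³.
Isobaric, so V/T is constant: P₄ = P₃; V₄ = V₃·(T₄/T₃) = 0.002053 m³.

V₄ ≈ 0.00205 m³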